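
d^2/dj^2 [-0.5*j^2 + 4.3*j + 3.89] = -1.00000000000000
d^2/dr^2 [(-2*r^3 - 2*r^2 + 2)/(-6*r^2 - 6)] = 2*(-r^3 - 6*r^2 + 3*r + 2)/(3*(r^6 + 3*r^4 + 3*r^2 + 1))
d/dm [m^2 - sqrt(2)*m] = 2*m - sqrt(2)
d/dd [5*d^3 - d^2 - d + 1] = 15*d^2 - 2*d - 1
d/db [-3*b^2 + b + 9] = 1 - 6*b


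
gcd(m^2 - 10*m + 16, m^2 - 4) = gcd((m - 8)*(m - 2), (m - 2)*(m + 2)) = m - 2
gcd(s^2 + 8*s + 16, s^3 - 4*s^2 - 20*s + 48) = s + 4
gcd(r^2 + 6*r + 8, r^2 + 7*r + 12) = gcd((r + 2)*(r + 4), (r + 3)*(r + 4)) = r + 4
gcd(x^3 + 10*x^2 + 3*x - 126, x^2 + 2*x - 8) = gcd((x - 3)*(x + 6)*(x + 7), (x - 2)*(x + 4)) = 1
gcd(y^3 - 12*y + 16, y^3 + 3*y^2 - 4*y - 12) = y - 2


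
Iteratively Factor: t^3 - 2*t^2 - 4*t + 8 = (t - 2)*(t^2 - 4) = (t - 2)^2*(t + 2)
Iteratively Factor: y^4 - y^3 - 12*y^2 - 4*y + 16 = (y + 2)*(y^3 - 3*y^2 - 6*y + 8) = (y + 2)^2*(y^2 - 5*y + 4) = (y - 4)*(y + 2)^2*(y - 1)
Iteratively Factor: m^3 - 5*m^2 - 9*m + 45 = (m - 3)*(m^2 - 2*m - 15) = (m - 5)*(m - 3)*(m + 3)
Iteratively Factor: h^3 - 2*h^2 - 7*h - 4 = (h + 1)*(h^2 - 3*h - 4) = (h - 4)*(h + 1)*(h + 1)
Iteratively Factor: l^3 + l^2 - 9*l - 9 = (l + 3)*(l^2 - 2*l - 3) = (l - 3)*(l + 3)*(l + 1)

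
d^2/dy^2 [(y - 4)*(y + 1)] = 2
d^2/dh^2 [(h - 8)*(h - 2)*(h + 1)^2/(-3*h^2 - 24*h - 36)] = 2*(-h^6 - 24*h^5 - 228*h^4 - 398*h^3 + 1284*h^2 + 3864*h + 1712)/(3*(h^6 + 24*h^5 + 228*h^4 + 1088*h^3 + 2736*h^2 + 3456*h + 1728))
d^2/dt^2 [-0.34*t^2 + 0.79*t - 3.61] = -0.680000000000000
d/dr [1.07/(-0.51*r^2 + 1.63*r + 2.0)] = (1.0914*r - 1.7441)/(-0.51*r^2 + 1.63*r + 2.0)^2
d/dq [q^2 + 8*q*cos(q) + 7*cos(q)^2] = -8*q*sin(q) + 2*q - 7*sin(2*q) + 8*cos(q)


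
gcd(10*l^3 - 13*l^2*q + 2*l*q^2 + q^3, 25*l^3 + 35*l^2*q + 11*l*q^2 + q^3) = 5*l + q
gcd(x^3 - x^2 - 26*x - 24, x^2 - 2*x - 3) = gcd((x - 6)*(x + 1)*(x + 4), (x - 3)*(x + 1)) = x + 1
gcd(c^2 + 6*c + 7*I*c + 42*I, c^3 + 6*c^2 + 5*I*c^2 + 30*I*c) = c + 6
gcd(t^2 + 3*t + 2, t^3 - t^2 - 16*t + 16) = 1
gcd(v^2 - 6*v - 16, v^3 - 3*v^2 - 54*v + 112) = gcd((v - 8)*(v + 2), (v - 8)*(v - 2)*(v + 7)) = v - 8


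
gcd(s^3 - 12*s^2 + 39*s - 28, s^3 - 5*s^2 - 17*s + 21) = s^2 - 8*s + 7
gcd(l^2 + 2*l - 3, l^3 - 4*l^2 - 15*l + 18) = l^2 + 2*l - 3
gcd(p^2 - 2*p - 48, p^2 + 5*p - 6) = p + 6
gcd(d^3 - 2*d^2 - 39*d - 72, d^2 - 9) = d + 3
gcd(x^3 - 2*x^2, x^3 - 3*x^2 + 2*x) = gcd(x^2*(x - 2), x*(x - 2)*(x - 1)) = x^2 - 2*x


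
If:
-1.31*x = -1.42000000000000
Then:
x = 1.08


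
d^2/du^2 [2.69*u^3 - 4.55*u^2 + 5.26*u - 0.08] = 16.14*u - 9.1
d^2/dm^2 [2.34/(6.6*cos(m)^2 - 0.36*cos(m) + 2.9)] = (-407.7216*(1 - cos(m)^2)^2 + 16.67952*cos(m)^3 - 25.0136639999998*cos(m)^2 - 35.802*cos(m) + 318.752928)/(6.6*cos(m)^2 - 0.36*cos(m) + 2.9)^3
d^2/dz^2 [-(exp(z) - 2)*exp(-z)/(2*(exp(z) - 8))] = (-exp(3*z) - 48*exp(z) + 128)*exp(-z)/(2*(exp(3*z) - 24*exp(2*z) + 192*exp(z) - 512))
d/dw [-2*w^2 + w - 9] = 1 - 4*w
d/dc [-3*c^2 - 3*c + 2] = -6*c - 3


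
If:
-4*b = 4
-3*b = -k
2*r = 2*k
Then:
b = -1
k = -3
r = -3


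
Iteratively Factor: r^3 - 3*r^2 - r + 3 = (r - 3)*(r^2 - 1) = (r - 3)*(r + 1)*(r - 1)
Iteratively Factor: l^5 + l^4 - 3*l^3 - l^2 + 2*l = (l - 1)*(l^4 + 2*l^3 - l^2 - 2*l) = l*(l - 1)*(l^3 + 2*l^2 - l - 2) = l*(l - 1)*(l + 2)*(l^2 - 1) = l*(l - 1)*(l + 1)*(l + 2)*(l - 1)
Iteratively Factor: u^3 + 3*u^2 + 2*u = (u + 1)*(u^2 + 2*u) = (u + 1)*(u + 2)*(u)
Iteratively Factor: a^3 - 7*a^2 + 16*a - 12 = (a - 2)*(a^2 - 5*a + 6) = (a - 3)*(a - 2)*(a - 2)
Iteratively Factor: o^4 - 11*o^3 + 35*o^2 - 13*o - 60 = (o - 4)*(o^3 - 7*o^2 + 7*o + 15) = (o - 5)*(o - 4)*(o^2 - 2*o - 3) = (o - 5)*(o - 4)*(o - 3)*(o + 1)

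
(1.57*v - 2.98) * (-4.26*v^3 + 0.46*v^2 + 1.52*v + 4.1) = -6.6882*v^4 + 13.417*v^3 + 1.0156*v^2 + 1.9074*v - 12.218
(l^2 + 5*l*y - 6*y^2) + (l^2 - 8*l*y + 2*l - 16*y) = 2*l^2 - 3*l*y + 2*l - 6*y^2 - 16*y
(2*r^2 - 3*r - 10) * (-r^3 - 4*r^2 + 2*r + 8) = -2*r^5 - 5*r^4 + 26*r^3 + 50*r^2 - 44*r - 80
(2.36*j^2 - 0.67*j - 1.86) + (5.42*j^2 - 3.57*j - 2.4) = 7.78*j^2 - 4.24*j - 4.26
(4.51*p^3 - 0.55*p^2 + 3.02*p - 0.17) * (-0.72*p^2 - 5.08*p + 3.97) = -3.2472*p^5 - 22.5148*p^4 + 18.5243*p^3 - 17.4027*p^2 + 12.853*p - 0.6749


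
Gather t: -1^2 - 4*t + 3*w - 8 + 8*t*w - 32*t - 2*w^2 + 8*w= t*(8*w - 36) - 2*w^2 + 11*w - 9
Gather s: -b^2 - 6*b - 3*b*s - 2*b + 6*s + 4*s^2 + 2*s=-b^2 - 8*b + 4*s^2 + s*(8 - 3*b)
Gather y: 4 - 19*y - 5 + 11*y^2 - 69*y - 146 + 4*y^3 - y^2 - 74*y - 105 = 4*y^3 + 10*y^2 - 162*y - 252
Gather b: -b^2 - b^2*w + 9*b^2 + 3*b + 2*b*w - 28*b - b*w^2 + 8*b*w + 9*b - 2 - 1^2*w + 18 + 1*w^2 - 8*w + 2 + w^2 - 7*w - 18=b^2*(8 - w) + b*(-w^2 + 10*w - 16) + 2*w^2 - 16*w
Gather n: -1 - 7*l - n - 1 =-7*l - n - 2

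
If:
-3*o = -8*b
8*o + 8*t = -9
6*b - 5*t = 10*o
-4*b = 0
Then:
No Solution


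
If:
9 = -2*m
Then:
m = -9/2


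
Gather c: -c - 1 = -c - 1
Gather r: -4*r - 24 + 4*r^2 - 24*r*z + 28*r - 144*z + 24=4*r^2 + r*(24 - 24*z) - 144*z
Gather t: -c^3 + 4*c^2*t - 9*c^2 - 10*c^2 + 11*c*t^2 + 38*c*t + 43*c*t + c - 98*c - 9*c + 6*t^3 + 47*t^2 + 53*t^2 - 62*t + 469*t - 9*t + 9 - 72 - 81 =-c^3 - 19*c^2 - 106*c + 6*t^3 + t^2*(11*c + 100) + t*(4*c^2 + 81*c + 398) - 144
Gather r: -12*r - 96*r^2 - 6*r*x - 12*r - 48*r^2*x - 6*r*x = r^2*(-48*x - 96) + r*(-12*x - 24)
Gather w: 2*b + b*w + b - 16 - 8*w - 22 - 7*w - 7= 3*b + w*(b - 15) - 45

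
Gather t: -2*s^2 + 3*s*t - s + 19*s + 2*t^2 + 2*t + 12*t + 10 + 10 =-2*s^2 + 18*s + 2*t^2 + t*(3*s + 14) + 20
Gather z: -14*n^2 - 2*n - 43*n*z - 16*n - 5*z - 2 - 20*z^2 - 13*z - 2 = -14*n^2 - 18*n - 20*z^2 + z*(-43*n - 18) - 4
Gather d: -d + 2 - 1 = 1 - d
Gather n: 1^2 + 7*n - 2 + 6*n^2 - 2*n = 6*n^2 + 5*n - 1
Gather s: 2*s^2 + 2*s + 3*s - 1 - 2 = 2*s^2 + 5*s - 3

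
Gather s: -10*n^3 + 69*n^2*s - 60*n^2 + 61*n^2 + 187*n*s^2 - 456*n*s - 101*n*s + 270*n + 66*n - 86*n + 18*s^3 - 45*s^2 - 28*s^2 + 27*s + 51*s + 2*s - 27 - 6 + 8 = -10*n^3 + n^2 + 250*n + 18*s^3 + s^2*(187*n - 73) + s*(69*n^2 - 557*n + 80) - 25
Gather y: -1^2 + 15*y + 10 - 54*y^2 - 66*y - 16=-54*y^2 - 51*y - 7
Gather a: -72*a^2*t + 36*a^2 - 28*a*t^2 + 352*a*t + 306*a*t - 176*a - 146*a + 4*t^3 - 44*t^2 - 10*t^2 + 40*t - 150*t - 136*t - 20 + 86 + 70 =a^2*(36 - 72*t) + a*(-28*t^2 + 658*t - 322) + 4*t^3 - 54*t^2 - 246*t + 136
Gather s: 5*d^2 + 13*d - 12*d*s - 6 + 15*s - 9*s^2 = 5*d^2 + 13*d - 9*s^2 + s*(15 - 12*d) - 6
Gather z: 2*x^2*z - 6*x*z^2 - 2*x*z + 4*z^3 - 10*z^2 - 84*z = 4*z^3 + z^2*(-6*x - 10) + z*(2*x^2 - 2*x - 84)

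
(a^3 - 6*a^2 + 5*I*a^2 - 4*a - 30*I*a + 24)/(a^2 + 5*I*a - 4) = a - 6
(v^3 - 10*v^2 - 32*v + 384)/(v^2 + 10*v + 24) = (v^2 - 16*v + 64)/(v + 4)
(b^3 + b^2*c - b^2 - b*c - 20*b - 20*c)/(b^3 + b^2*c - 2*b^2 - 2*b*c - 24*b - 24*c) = (b - 5)/(b - 6)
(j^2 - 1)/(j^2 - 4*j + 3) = (j + 1)/(j - 3)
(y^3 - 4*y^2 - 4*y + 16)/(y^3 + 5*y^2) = (y^3 - 4*y^2 - 4*y + 16)/(y^2*(y + 5))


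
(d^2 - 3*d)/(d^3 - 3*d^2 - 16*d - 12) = d*(3 - d)/(-d^3 + 3*d^2 + 16*d + 12)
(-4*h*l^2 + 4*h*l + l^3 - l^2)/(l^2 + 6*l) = (-4*h*l + 4*h + l^2 - l)/(l + 6)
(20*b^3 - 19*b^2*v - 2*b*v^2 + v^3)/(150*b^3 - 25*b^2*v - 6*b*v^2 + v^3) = (-4*b^2 + 3*b*v + v^2)/(-30*b^2 - b*v + v^2)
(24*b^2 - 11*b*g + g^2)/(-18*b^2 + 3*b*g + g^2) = (-8*b + g)/(6*b + g)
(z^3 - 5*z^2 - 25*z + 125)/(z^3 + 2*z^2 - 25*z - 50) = (z - 5)/(z + 2)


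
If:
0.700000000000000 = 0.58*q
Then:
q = 1.21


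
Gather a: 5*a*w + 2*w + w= 5*a*w + 3*w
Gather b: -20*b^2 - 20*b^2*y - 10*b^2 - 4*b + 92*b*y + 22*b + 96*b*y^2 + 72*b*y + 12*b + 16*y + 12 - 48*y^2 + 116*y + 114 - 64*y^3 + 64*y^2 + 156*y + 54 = b^2*(-20*y - 30) + b*(96*y^2 + 164*y + 30) - 64*y^3 + 16*y^2 + 288*y + 180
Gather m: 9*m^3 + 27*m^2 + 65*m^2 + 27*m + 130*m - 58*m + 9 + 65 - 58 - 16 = 9*m^3 + 92*m^2 + 99*m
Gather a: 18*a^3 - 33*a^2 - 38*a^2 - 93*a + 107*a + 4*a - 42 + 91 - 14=18*a^3 - 71*a^2 + 18*a + 35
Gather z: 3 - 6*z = 3 - 6*z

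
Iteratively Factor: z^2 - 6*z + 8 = (z - 2)*(z - 4)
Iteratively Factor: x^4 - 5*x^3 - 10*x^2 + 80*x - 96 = (x - 4)*(x^3 - x^2 - 14*x + 24) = (x - 4)*(x + 4)*(x^2 - 5*x + 6) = (x - 4)*(x - 2)*(x + 4)*(x - 3)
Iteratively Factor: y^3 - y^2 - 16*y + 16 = (y + 4)*(y^2 - 5*y + 4) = (y - 1)*(y + 4)*(y - 4)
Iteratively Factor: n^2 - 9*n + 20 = (n - 5)*(n - 4)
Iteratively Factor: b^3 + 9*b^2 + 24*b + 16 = (b + 4)*(b^2 + 5*b + 4) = (b + 1)*(b + 4)*(b + 4)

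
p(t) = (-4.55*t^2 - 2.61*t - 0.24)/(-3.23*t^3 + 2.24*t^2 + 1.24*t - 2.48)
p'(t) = (-9.1*t - 2.61)/(-3.23*t^3 + 2.24*t^2 + 1.24*t - 2.48) + (-4.55*t^2 - 2.61*t - 0.24)*(9.69*t^2 - 4.48*t - 1.24)/(-3.23*t^3 + 2.24*t^2 + 1.24*t - 2.48)^2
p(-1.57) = -0.54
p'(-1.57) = -0.32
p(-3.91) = -0.27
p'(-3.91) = -0.05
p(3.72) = 0.55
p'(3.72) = -0.20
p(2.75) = 0.85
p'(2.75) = -0.47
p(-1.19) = -0.77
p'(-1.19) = -1.17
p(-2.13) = -0.42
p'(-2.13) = -0.15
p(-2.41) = -0.39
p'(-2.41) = -0.12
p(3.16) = 0.69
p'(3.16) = -0.32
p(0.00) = 0.10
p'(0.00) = 1.10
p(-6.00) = -0.19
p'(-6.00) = -0.03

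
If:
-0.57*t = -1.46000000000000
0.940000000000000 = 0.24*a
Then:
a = 3.92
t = 2.56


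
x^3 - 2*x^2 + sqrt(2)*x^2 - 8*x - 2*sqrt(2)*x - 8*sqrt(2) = (x - 4)*(x + 2)*(x + sqrt(2))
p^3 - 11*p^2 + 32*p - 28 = (p - 7)*(p - 2)^2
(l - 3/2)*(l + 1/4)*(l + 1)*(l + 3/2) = l^4 + 5*l^3/4 - 2*l^2 - 45*l/16 - 9/16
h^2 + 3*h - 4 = (h - 1)*(h + 4)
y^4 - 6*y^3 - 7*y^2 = y^2*(y - 7)*(y + 1)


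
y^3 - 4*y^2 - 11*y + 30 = (y - 5)*(y - 2)*(y + 3)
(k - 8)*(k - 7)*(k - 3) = k^3 - 18*k^2 + 101*k - 168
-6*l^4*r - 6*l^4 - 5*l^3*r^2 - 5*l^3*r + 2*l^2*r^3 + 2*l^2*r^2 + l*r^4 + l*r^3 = (-2*l + r)*(l + r)*(3*l + r)*(l*r + l)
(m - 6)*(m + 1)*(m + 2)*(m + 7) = m^4 + 4*m^3 - 37*m^2 - 124*m - 84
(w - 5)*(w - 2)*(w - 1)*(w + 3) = w^4 - 5*w^3 - 7*w^2 + 41*w - 30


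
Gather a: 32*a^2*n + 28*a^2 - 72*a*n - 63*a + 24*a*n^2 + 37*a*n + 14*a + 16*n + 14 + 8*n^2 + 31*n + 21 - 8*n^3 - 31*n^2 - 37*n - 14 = a^2*(32*n + 28) + a*(24*n^2 - 35*n - 49) - 8*n^3 - 23*n^2 + 10*n + 21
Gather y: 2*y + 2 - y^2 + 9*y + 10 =-y^2 + 11*y + 12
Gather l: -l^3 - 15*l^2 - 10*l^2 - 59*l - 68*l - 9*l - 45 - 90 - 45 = -l^3 - 25*l^2 - 136*l - 180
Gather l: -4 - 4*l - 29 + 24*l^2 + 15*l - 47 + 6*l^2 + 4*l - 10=30*l^2 + 15*l - 90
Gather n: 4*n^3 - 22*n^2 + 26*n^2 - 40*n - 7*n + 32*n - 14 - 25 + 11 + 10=4*n^3 + 4*n^2 - 15*n - 18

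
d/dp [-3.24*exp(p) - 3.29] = -3.24*exp(p)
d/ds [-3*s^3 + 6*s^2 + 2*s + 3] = -9*s^2 + 12*s + 2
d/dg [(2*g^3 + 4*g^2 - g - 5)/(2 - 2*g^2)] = (-g^2 - 2*g - 1/2)/(g^2 + 2*g + 1)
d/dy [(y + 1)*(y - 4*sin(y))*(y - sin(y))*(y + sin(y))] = (y + 1)*(y - 4*sin(y))*(y - sin(y))*(cos(y) + 1) - (y + 1)*(y - 4*sin(y))*(y + sin(y))*(cos(y) - 1) - (y + 1)*(y - sin(y))*(y + sin(y))*(4*cos(y) - 1) + (y - 4*sin(y))*(y - sin(y))*(y + sin(y))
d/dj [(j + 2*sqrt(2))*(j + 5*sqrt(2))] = 2*j + 7*sqrt(2)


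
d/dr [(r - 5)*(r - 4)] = 2*r - 9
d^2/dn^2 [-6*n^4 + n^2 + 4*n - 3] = 2 - 72*n^2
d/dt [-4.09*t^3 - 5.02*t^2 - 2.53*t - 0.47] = -12.27*t^2 - 10.04*t - 2.53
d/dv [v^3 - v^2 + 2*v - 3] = 3*v^2 - 2*v + 2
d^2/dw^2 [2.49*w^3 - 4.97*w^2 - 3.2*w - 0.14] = 14.94*w - 9.94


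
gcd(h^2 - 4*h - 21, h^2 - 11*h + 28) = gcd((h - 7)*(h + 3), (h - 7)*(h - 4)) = h - 7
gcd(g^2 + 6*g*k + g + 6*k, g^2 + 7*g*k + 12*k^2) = 1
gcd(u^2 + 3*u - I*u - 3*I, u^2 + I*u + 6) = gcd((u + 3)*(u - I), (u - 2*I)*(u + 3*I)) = 1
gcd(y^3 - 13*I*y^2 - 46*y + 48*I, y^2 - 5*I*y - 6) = y^2 - 5*I*y - 6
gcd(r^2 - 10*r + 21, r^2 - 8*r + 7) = r - 7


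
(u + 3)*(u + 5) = u^2 + 8*u + 15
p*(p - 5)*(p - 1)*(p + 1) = p^4 - 5*p^3 - p^2 + 5*p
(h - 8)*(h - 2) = h^2 - 10*h + 16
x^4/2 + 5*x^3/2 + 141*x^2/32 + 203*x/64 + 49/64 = (x/2 + 1/2)*(x + 1/2)*(x + 7/4)^2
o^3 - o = o*(o - 1)*(o + 1)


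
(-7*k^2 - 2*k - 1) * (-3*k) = 21*k^3 + 6*k^2 + 3*k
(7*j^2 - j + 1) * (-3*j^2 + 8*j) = -21*j^4 + 59*j^3 - 11*j^2 + 8*j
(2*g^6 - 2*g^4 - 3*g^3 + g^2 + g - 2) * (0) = 0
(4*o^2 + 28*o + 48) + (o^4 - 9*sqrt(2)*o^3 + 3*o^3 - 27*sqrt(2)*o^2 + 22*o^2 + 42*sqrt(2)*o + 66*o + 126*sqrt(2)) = o^4 - 9*sqrt(2)*o^3 + 3*o^3 - 27*sqrt(2)*o^2 + 26*o^2 + 42*sqrt(2)*o + 94*o + 48 + 126*sqrt(2)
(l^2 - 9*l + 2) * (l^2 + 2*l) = l^4 - 7*l^3 - 16*l^2 + 4*l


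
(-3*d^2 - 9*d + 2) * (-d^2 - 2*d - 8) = 3*d^4 + 15*d^3 + 40*d^2 + 68*d - 16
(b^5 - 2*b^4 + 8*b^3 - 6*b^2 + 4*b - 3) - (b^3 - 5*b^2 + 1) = b^5 - 2*b^4 + 7*b^3 - b^2 + 4*b - 4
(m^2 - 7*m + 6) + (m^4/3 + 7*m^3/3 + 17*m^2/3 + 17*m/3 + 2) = m^4/3 + 7*m^3/3 + 20*m^2/3 - 4*m/3 + 8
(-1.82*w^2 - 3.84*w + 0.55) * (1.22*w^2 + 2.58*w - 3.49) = -2.2204*w^4 - 9.3804*w^3 - 2.8844*w^2 + 14.8206*w - 1.9195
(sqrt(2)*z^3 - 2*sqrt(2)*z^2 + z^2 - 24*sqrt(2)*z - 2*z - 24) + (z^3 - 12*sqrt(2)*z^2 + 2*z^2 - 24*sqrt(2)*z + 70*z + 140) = z^3 + sqrt(2)*z^3 - 14*sqrt(2)*z^2 + 3*z^2 - 48*sqrt(2)*z + 68*z + 116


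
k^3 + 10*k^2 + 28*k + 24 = (k + 2)^2*(k + 6)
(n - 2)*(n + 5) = n^2 + 3*n - 10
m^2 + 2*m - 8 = (m - 2)*(m + 4)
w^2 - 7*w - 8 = (w - 8)*(w + 1)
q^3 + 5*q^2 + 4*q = q*(q + 1)*(q + 4)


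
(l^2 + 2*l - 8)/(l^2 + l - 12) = (l - 2)/(l - 3)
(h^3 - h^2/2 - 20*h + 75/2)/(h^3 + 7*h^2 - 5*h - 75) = (h - 5/2)/(h + 5)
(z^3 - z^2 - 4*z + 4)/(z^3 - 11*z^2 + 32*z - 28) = (z^2 + z - 2)/(z^2 - 9*z + 14)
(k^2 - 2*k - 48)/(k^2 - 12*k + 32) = (k + 6)/(k - 4)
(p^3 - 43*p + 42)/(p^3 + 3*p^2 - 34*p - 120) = (p^2 + 6*p - 7)/(p^2 + 9*p + 20)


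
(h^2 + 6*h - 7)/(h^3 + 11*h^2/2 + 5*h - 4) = 2*(h^2 + 6*h - 7)/(2*h^3 + 11*h^2 + 10*h - 8)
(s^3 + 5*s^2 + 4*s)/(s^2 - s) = (s^2 + 5*s + 4)/(s - 1)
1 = 1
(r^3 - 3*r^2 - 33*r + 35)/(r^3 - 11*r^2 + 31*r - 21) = (r + 5)/(r - 3)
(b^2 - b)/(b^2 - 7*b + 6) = b/(b - 6)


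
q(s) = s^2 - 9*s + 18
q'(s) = 2*s - 9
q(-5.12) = 90.29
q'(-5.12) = -19.24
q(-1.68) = 35.94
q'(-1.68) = -12.36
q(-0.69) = 24.69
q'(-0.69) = -10.38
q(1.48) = 6.87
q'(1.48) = -6.04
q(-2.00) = 40.00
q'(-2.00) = -13.00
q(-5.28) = 93.40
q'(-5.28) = -19.56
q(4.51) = -2.25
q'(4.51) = 0.02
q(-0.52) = 22.95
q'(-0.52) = -10.04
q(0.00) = 18.00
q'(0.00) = -9.00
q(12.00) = 54.00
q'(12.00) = 15.00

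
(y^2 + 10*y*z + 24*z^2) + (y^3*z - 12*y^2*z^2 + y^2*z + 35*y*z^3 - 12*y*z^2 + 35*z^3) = y^3*z - 12*y^2*z^2 + y^2*z + y^2 + 35*y*z^3 - 12*y*z^2 + 10*y*z + 35*z^3 + 24*z^2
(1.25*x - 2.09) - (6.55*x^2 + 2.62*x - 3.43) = -6.55*x^2 - 1.37*x + 1.34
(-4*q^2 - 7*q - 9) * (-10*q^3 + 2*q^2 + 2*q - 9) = 40*q^5 + 62*q^4 + 68*q^3 + 4*q^2 + 45*q + 81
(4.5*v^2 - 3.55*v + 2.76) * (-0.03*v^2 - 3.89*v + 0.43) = -0.135*v^4 - 17.3985*v^3 + 15.6617*v^2 - 12.2629*v + 1.1868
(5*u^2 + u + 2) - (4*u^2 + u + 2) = u^2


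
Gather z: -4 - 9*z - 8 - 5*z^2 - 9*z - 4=-5*z^2 - 18*z - 16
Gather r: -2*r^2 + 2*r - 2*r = -2*r^2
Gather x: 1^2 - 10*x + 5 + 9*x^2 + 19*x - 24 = 9*x^2 + 9*x - 18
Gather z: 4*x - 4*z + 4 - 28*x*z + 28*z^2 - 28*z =4*x + 28*z^2 + z*(-28*x - 32) + 4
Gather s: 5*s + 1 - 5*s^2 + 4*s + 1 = -5*s^2 + 9*s + 2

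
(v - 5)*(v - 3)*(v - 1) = v^3 - 9*v^2 + 23*v - 15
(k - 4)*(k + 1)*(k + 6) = k^3 + 3*k^2 - 22*k - 24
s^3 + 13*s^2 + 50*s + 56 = (s + 2)*(s + 4)*(s + 7)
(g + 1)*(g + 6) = g^2 + 7*g + 6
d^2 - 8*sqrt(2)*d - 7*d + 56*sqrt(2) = (d - 7)*(d - 8*sqrt(2))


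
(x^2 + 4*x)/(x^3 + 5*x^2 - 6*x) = (x + 4)/(x^2 + 5*x - 6)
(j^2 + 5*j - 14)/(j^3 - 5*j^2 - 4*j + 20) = (j + 7)/(j^2 - 3*j - 10)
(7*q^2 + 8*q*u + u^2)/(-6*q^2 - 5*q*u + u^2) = (-7*q - u)/(6*q - u)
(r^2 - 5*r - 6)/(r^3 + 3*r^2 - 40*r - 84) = (r + 1)/(r^2 + 9*r + 14)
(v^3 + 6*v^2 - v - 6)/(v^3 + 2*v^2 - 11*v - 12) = (v^2 + 5*v - 6)/(v^2 + v - 12)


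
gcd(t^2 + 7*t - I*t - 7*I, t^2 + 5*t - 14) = t + 7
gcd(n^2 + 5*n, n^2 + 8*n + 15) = n + 5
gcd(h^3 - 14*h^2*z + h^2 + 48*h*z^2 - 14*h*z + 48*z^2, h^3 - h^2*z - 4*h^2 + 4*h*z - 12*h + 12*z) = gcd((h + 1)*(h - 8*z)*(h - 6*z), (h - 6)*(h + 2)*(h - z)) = 1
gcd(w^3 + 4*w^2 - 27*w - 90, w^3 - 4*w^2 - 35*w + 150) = w^2 + w - 30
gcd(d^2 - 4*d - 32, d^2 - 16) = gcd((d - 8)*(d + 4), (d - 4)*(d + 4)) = d + 4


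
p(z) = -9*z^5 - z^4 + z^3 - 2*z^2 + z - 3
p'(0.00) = 1.00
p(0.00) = -3.00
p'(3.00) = -3737.00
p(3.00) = -2259.00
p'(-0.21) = 1.92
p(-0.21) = -3.31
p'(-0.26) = 2.11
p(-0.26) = -3.41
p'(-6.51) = -79565.52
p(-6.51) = 103065.67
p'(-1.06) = -43.44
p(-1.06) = 3.28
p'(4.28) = -15375.15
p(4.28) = -13218.43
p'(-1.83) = -461.80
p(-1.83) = 155.84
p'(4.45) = -17956.13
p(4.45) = -16047.34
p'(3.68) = -8425.28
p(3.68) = -6234.06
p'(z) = -45*z^4 - 4*z^3 + 3*z^2 - 4*z + 1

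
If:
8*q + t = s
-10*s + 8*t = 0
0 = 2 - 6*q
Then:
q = 1/3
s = -32/3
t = -40/3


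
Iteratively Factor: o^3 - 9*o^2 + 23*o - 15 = (o - 5)*(o^2 - 4*o + 3) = (o - 5)*(o - 3)*(o - 1)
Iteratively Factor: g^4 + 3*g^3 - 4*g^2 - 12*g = (g + 3)*(g^3 - 4*g) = (g + 2)*(g + 3)*(g^2 - 2*g) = g*(g + 2)*(g + 3)*(g - 2)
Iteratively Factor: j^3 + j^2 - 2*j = (j + 2)*(j^2 - j) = j*(j + 2)*(j - 1)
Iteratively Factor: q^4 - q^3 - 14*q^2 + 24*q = (q + 4)*(q^3 - 5*q^2 + 6*q) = (q - 3)*(q + 4)*(q^2 - 2*q) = (q - 3)*(q - 2)*(q + 4)*(q)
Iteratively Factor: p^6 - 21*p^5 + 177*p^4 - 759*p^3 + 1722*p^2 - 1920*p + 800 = (p - 4)*(p^5 - 17*p^4 + 109*p^3 - 323*p^2 + 430*p - 200) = (p - 4)*(p - 1)*(p^4 - 16*p^3 + 93*p^2 - 230*p + 200) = (p - 4)^2*(p - 1)*(p^3 - 12*p^2 + 45*p - 50) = (p - 4)^2*(p - 2)*(p - 1)*(p^2 - 10*p + 25) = (p - 5)*(p - 4)^2*(p - 2)*(p - 1)*(p - 5)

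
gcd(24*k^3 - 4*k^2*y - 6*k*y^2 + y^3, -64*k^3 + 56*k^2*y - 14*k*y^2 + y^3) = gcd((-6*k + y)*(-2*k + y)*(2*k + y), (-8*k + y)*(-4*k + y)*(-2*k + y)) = -2*k + y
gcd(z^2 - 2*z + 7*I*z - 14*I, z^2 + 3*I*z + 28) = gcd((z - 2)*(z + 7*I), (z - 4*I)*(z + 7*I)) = z + 7*I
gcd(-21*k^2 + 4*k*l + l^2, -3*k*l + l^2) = 3*k - l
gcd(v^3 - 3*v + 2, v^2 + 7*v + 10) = v + 2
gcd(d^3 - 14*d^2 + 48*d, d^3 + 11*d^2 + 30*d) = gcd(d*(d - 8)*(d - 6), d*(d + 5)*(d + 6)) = d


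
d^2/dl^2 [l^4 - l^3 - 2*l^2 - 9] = 12*l^2 - 6*l - 4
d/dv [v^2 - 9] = 2*v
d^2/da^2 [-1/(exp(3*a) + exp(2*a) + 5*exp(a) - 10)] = (-2*(3*exp(2*a) + 2*exp(a) + 5)^2*exp(a) + (9*exp(2*a) + 4*exp(a) + 5)*(exp(3*a) + exp(2*a) + 5*exp(a) - 10))*exp(a)/(exp(3*a) + exp(2*a) + 5*exp(a) - 10)^3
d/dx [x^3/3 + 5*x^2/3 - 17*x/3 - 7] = x^2 + 10*x/3 - 17/3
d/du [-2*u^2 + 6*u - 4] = 6 - 4*u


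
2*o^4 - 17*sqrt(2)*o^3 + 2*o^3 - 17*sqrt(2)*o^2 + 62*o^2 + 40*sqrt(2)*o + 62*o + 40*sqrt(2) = (o - 5*sqrt(2))*(o - 4*sqrt(2))*(sqrt(2)*o + 1)*(sqrt(2)*o + sqrt(2))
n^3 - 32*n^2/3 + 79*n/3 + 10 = (n - 6)*(n - 5)*(n + 1/3)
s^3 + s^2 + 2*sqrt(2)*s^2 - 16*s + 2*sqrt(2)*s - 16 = (s + 1)*(s - 2*sqrt(2))*(s + 4*sqrt(2))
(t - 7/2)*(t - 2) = t^2 - 11*t/2 + 7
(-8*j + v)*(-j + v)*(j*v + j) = 8*j^3*v + 8*j^3 - 9*j^2*v^2 - 9*j^2*v + j*v^3 + j*v^2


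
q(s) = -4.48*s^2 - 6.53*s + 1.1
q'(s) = -8.96*s - 6.53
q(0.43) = -2.54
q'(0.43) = -10.38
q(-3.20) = -23.88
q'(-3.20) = 22.14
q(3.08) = -61.51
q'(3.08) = -34.13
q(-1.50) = 0.81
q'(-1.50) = 6.91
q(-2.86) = -16.87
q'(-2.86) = 19.10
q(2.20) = -34.95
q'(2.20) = -26.24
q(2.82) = -52.94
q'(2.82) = -31.80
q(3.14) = -63.58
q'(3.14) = -34.66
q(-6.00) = -121.00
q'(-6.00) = 47.23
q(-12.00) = -565.66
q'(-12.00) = 100.99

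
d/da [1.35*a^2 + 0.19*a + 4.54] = 2.7*a + 0.19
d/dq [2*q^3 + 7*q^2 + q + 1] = 6*q^2 + 14*q + 1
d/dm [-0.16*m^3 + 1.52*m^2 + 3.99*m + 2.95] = -0.48*m^2 + 3.04*m + 3.99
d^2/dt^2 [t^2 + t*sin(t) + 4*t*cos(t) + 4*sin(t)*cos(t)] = -t*sin(t) - 4*t*cos(t) - 8*sin(t) - 8*sin(2*t) + 2*cos(t) + 2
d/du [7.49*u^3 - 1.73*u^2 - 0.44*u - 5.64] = 22.47*u^2 - 3.46*u - 0.44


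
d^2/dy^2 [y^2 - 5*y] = 2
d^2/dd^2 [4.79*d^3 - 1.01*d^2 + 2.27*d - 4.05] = 28.74*d - 2.02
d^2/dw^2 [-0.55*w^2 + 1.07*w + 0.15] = -1.10000000000000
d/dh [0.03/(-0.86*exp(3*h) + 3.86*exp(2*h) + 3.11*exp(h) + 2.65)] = (0.0774*exp(2*h) - 0.2316*exp(h) - 0.0933)*exp(h)/(-0.86*exp(3*h) + 3.86*exp(2*h) + 3.11*exp(h) + 2.65)^2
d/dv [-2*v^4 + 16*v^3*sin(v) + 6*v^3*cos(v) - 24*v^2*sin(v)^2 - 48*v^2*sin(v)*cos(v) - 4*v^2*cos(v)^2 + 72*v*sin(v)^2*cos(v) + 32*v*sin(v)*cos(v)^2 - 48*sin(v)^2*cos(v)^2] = -6*v^3*sin(v) + 16*v^3*cos(v) - 8*v^3 + 48*v^2*sin(v) - 20*v^2*sin(2*v) + 18*v^2*cos(v) - 48*v^2*cos(2*v) - 18*v*sin(v) - 48*v*sin(2*v) + 54*v*sin(3*v) + 8*v*cos(v) + 20*v*cos(2*v) + 24*v*cos(3*v) - 28*v + 8*sin(v) + 8*sin(3*v) - 24*sin(4*v) + 18*cos(v) - 18*cos(3*v)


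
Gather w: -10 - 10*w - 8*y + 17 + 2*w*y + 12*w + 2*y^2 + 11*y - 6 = w*(2*y + 2) + 2*y^2 + 3*y + 1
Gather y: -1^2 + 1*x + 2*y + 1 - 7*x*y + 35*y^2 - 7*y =x + 35*y^2 + y*(-7*x - 5)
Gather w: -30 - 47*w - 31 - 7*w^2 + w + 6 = -7*w^2 - 46*w - 55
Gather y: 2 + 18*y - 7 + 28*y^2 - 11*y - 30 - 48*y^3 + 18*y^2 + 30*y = -48*y^3 + 46*y^2 + 37*y - 35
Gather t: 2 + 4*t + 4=4*t + 6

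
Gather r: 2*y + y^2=y^2 + 2*y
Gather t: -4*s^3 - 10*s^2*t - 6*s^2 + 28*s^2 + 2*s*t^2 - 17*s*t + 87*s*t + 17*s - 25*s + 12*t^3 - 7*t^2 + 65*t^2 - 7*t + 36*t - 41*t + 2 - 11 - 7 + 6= -4*s^3 + 22*s^2 - 8*s + 12*t^3 + t^2*(2*s + 58) + t*(-10*s^2 + 70*s - 12) - 10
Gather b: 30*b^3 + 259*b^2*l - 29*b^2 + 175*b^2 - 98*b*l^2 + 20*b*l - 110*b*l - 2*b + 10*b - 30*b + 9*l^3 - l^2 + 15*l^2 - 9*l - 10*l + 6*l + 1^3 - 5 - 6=30*b^3 + b^2*(259*l + 146) + b*(-98*l^2 - 90*l - 22) + 9*l^3 + 14*l^2 - 13*l - 10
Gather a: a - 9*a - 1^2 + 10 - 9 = -8*a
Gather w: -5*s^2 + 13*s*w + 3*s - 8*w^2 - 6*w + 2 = -5*s^2 + 3*s - 8*w^2 + w*(13*s - 6) + 2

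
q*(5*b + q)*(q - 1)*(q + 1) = 5*b*q^3 - 5*b*q + q^4 - q^2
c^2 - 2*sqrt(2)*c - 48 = (c - 6*sqrt(2))*(c + 4*sqrt(2))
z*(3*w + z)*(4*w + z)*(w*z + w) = 12*w^3*z^2 + 12*w^3*z + 7*w^2*z^3 + 7*w^2*z^2 + w*z^4 + w*z^3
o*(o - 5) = o^2 - 5*o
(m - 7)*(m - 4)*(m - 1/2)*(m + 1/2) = m^4 - 11*m^3 + 111*m^2/4 + 11*m/4 - 7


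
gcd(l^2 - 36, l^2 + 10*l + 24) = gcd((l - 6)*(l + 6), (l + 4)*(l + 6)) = l + 6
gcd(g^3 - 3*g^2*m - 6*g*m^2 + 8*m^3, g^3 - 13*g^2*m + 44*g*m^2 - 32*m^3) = g^2 - 5*g*m + 4*m^2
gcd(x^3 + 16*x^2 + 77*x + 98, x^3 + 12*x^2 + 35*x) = x + 7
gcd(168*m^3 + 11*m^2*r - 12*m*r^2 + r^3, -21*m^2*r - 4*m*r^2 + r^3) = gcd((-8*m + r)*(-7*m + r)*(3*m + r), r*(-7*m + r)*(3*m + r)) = -21*m^2 - 4*m*r + r^2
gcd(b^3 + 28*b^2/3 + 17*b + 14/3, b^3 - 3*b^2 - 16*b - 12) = b + 2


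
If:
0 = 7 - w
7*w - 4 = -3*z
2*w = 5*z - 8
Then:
No Solution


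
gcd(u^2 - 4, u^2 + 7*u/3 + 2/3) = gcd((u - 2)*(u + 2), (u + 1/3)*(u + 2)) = u + 2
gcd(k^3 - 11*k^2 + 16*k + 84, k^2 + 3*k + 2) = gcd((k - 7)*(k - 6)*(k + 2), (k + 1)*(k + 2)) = k + 2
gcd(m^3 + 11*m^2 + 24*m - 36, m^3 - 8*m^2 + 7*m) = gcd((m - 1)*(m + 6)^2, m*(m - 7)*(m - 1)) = m - 1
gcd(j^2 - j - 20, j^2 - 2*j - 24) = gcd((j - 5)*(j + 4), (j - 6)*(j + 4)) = j + 4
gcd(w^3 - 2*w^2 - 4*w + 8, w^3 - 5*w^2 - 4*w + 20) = w^2 - 4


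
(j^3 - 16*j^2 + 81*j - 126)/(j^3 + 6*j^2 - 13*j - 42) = (j^2 - 13*j + 42)/(j^2 + 9*j + 14)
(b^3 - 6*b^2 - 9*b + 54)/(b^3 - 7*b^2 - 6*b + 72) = (b - 3)/(b - 4)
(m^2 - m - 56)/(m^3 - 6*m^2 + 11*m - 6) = (m^2 - m - 56)/(m^3 - 6*m^2 + 11*m - 6)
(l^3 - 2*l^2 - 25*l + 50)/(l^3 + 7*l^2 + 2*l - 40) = (l - 5)/(l + 4)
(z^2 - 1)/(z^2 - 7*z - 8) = (z - 1)/(z - 8)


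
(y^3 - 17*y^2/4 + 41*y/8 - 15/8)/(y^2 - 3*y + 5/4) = (4*y^2 - 7*y + 3)/(2*(2*y - 1))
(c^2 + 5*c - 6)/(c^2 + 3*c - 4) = (c + 6)/(c + 4)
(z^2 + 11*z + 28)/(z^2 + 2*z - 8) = (z + 7)/(z - 2)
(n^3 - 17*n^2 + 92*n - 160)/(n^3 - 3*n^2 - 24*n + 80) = (n^2 - 13*n + 40)/(n^2 + n - 20)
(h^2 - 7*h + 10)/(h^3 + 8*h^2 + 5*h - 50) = (h - 5)/(h^2 + 10*h + 25)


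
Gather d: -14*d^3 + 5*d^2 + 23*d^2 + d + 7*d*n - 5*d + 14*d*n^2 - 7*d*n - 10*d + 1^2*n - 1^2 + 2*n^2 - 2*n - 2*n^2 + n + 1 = -14*d^3 + 28*d^2 + d*(14*n^2 - 14)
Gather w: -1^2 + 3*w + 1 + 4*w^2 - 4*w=4*w^2 - w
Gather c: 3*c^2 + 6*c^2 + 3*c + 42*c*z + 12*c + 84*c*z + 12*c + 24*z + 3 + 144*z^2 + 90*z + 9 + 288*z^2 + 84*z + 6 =9*c^2 + c*(126*z + 27) + 432*z^2 + 198*z + 18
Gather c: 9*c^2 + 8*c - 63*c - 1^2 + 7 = 9*c^2 - 55*c + 6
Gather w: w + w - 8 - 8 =2*w - 16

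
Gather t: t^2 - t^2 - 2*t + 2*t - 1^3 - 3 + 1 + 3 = 0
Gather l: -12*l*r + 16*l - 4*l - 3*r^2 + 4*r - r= l*(12 - 12*r) - 3*r^2 + 3*r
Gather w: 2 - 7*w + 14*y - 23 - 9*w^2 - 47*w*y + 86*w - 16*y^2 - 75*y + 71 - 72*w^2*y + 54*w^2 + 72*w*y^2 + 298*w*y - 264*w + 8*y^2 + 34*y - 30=w^2*(45 - 72*y) + w*(72*y^2 + 251*y - 185) - 8*y^2 - 27*y + 20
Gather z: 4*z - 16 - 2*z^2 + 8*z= -2*z^2 + 12*z - 16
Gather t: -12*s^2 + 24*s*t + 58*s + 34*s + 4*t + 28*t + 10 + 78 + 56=-12*s^2 + 92*s + t*(24*s + 32) + 144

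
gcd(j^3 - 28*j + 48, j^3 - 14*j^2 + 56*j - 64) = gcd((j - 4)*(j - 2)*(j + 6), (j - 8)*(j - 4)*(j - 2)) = j^2 - 6*j + 8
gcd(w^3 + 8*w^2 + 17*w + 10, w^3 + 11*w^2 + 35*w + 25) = w^2 + 6*w + 5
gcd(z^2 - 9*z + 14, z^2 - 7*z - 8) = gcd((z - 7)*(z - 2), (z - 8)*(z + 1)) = 1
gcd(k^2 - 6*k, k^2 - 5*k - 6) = k - 6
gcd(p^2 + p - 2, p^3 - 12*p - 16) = p + 2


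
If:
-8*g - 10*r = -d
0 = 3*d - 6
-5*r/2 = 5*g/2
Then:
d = 2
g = -1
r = 1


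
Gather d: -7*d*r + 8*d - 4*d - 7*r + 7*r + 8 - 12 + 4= d*(4 - 7*r)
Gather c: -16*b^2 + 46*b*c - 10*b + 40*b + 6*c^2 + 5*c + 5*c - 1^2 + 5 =-16*b^2 + 30*b + 6*c^2 + c*(46*b + 10) + 4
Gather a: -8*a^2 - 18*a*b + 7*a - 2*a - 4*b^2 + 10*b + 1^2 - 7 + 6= -8*a^2 + a*(5 - 18*b) - 4*b^2 + 10*b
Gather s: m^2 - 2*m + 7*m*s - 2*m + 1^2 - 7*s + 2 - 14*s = m^2 - 4*m + s*(7*m - 21) + 3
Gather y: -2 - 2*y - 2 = -2*y - 4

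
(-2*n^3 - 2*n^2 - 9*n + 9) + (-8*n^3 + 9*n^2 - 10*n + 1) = -10*n^3 + 7*n^2 - 19*n + 10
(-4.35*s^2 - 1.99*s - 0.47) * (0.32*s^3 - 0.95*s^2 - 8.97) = -1.392*s^5 + 3.4957*s^4 + 1.7401*s^3 + 39.466*s^2 + 17.8503*s + 4.2159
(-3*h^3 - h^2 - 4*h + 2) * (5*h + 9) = -15*h^4 - 32*h^3 - 29*h^2 - 26*h + 18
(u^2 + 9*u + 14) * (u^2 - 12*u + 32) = u^4 - 3*u^3 - 62*u^2 + 120*u + 448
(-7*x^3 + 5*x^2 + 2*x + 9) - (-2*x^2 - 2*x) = -7*x^3 + 7*x^2 + 4*x + 9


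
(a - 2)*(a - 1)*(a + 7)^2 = a^4 + 11*a^3 + 9*a^2 - 119*a + 98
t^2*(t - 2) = t^3 - 2*t^2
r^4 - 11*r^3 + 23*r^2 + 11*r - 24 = (r - 8)*(r - 3)*(r - 1)*(r + 1)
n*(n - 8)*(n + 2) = n^3 - 6*n^2 - 16*n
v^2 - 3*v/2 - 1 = (v - 2)*(v + 1/2)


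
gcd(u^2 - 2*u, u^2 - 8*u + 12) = u - 2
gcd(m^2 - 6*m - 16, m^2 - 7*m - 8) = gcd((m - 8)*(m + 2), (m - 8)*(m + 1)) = m - 8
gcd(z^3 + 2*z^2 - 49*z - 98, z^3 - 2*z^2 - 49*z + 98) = z^2 - 49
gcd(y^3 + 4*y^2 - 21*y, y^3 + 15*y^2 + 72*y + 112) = y + 7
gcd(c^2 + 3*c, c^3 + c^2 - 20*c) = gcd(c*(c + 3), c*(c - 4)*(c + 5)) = c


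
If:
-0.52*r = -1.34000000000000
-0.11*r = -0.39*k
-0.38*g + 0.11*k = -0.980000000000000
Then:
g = 2.79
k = 0.73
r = 2.58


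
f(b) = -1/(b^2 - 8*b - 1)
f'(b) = -(8 - 2*b)/(b^2 - 8*b - 1)^2 = 2*(b - 4)/(-b^2 + 8*b + 1)^2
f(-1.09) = -0.11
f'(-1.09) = -0.13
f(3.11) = 0.06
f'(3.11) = -0.01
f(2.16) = 0.07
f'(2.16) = -0.02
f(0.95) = 0.13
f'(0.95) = -0.10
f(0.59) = 0.19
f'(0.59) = -0.24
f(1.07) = 0.12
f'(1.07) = -0.08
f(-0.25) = -0.94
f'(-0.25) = -7.53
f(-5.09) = -0.02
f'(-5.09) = -0.00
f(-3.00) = -0.03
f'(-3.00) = -0.01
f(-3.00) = -0.03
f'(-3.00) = -0.01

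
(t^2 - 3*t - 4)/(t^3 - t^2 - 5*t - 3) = (t - 4)/(t^2 - 2*t - 3)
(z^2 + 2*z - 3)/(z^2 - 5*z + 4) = (z + 3)/(z - 4)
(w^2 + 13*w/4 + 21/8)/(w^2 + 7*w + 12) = (8*w^2 + 26*w + 21)/(8*(w^2 + 7*w + 12))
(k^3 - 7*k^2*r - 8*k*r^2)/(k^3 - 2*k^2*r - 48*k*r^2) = (k + r)/(k + 6*r)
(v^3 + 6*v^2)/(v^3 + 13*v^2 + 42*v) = v/(v + 7)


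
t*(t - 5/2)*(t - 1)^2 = t^4 - 9*t^3/2 + 6*t^2 - 5*t/2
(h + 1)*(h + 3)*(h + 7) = h^3 + 11*h^2 + 31*h + 21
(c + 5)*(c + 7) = c^2 + 12*c + 35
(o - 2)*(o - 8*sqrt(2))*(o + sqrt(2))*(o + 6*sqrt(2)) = o^4 - 2*o^3 - sqrt(2)*o^3 - 100*o^2 + 2*sqrt(2)*o^2 - 96*sqrt(2)*o + 200*o + 192*sqrt(2)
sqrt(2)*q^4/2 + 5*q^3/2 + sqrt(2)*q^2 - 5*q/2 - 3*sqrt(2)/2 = (q - 1)*(q + 1)*(q + 3*sqrt(2)/2)*(sqrt(2)*q/2 + 1)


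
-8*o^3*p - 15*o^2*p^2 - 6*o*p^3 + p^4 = p*(-8*o + p)*(o + p)^2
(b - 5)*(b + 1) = b^2 - 4*b - 5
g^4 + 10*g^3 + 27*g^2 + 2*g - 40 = (g - 1)*(g + 2)*(g + 4)*(g + 5)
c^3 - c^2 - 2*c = c*(c - 2)*(c + 1)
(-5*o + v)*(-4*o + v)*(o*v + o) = 20*o^3*v + 20*o^3 - 9*o^2*v^2 - 9*o^2*v + o*v^3 + o*v^2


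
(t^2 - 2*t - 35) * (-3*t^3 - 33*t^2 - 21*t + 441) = -3*t^5 - 27*t^4 + 150*t^3 + 1638*t^2 - 147*t - 15435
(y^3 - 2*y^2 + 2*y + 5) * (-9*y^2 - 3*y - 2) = -9*y^5 + 15*y^4 - 14*y^3 - 47*y^2 - 19*y - 10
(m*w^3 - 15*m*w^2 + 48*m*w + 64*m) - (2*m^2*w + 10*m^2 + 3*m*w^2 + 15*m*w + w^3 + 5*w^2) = -2*m^2*w - 10*m^2 + m*w^3 - 18*m*w^2 + 33*m*w + 64*m - w^3 - 5*w^2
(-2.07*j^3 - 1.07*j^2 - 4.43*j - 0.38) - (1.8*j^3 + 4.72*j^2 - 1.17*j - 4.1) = -3.87*j^3 - 5.79*j^2 - 3.26*j + 3.72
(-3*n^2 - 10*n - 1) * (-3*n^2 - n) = 9*n^4 + 33*n^3 + 13*n^2 + n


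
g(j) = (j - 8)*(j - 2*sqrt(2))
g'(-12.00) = -34.83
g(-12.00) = 296.57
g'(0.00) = -10.83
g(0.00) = 22.63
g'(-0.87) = -12.57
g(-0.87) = 32.81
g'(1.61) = -7.61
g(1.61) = 7.79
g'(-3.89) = -18.61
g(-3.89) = 79.88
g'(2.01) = -6.81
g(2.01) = 4.90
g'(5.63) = 0.43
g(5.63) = -6.64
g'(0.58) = -9.67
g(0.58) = 16.68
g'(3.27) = -4.29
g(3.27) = -2.09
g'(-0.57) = -11.97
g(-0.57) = 29.12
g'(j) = 2*j - 8 - 2*sqrt(2)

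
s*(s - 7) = s^2 - 7*s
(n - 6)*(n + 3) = n^2 - 3*n - 18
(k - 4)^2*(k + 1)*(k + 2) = k^4 - 5*k^3 - 6*k^2 + 32*k + 32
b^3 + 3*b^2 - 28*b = b*(b - 4)*(b + 7)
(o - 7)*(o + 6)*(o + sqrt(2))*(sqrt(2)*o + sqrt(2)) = sqrt(2)*o^4 + 2*o^3 - 43*sqrt(2)*o^2 - 86*o - 42*sqrt(2)*o - 84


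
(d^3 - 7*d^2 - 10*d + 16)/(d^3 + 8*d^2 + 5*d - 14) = (d - 8)/(d + 7)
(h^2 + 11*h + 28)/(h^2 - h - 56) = (h + 4)/(h - 8)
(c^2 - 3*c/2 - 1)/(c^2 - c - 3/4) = 2*(c - 2)/(2*c - 3)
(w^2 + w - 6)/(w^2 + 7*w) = (w^2 + w - 6)/(w*(w + 7))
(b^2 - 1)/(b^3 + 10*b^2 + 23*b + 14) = (b - 1)/(b^2 + 9*b + 14)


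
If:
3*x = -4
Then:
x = -4/3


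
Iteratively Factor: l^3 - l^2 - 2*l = (l - 2)*(l^2 + l) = (l - 2)*(l + 1)*(l)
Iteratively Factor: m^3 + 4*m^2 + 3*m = (m)*(m^2 + 4*m + 3) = m*(m + 3)*(m + 1)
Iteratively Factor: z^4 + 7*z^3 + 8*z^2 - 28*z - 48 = (z + 2)*(z^3 + 5*z^2 - 2*z - 24) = (z + 2)*(z + 3)*(z^2 + 2*z - 8) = (z - 2)*(z + 2)*(z + 3)*(z + 4)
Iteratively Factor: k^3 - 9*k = (k + 3)*(k^2 - 3*k) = k*(k + 3)*(k - 3)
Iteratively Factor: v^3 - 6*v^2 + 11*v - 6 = (v - 2)*(v^2 - 4*v + 3) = (v - 2)*(v - 1)*(v - 3)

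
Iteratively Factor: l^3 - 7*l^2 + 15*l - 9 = (l - 3)*(l^2 - 4*l + 3) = (l - 3)*(l - 1)*(l - 3)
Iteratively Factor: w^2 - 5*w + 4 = (w - 4)*(w - 1)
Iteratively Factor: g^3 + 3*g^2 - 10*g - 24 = (g + 4)*(g^2 - g - 6) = (g - 3)*(g + 4)*(g + 2)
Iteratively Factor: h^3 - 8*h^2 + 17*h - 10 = (h - 2)*(h^2 - 6*h + 5) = (h - 5)*(h - 2)*(h - 1)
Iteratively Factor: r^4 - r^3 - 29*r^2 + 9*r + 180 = (r + 3)*(r^3 - 4*r^2 - 17*r + 60) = (r - 3)*(r + 3)*(r^2 - r - 20) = (r - 3)*(r + 3)*(r + 4)*(r - 5)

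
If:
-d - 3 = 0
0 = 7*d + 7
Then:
No Solution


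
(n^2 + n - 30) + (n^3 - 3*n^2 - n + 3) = n^3 - 2*n^2 - 27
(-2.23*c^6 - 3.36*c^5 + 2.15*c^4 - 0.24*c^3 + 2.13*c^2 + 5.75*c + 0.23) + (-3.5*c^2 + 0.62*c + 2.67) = -2.23*c^6 - 3.36*c^5 + 2.15*c^4 - 0.24*c^3 - 1.37*c^2 + 6.37*c + 2.9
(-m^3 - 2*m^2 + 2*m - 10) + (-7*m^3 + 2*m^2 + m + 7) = -8*m^3 + 3*m - 3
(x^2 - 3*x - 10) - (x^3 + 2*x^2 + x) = -x^3 - x^2 - 4*x - 10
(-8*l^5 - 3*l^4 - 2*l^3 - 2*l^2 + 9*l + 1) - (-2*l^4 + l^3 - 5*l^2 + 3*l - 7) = -8*l^5 - l^4 - 3*l^3 + 3*l^2 + 6*l + 8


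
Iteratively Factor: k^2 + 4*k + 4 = (k + 2)*(k + 2)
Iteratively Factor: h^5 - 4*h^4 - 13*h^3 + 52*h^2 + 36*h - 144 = (h + 2)*(h^4 - 6*h^3 - h^2 + 54*h - 72) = (h - 4)*(h + 2)*(h^3 - 2*h^2 - 9*h + 18) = (h - 4)*(h + 2)*(h + 3)*(h^2 - 5*h + 6) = (h - 4)*(h - 3)*(h + 2)*(h + 3)*(h - 2)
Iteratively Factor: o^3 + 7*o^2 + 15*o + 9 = (o + 3)*(o^2 + 4*o + 3) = (o + 3)^2*(o + 1)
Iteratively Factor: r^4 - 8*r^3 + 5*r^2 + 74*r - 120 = (r - 5)*(r^3 - 3*r^2 - 10*r + 24) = (r - 5)*(r - 4)*(r^2 + r - 6) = (r - 5)*(r - 4)*(r + 3)*(r - 2)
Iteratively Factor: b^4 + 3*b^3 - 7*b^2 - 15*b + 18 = (b + 3)*(b^3 - 7*b + 6) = (b + 3)^2*(b^2 - 3*b + 2) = (b - 2)*(b + 3)^2*(b - 1)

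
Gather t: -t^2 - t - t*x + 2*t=-t^2 + t*(1 - x)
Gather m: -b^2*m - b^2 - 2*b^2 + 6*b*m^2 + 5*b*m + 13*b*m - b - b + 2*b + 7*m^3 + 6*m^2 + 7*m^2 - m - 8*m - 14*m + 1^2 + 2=-3*b^2 + 7*m^3 + m^2*(6*b + 13) + m*(-b^2 + 18*b - 23) + 3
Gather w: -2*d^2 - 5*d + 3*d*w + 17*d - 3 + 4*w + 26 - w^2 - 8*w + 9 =-2*d^2 + 12*d - w^2 + w*(3*d - 4) + 32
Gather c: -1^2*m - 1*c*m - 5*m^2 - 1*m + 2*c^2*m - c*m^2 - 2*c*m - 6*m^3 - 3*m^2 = 2*c^2*m + c*(-m^2 - 3*m) - 6*m^3 - 8*m^2 - 2*m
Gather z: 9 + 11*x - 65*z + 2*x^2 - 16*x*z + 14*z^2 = 2*x^2 + 11*x + 14*z^2 + z*(-16*x - 65) + 9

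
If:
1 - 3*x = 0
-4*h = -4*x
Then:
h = 1/3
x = 1/3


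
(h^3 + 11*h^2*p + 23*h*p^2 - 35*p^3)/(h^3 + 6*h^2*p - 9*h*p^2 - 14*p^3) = (-h^2 - 4*h*p + 5*p^2)/(-h^2 + h*p + 2*p^2)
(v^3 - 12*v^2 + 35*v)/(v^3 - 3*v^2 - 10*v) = (v - 7)/(v + 2)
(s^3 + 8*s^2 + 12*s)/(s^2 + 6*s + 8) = s*(s + 6)/(s + 4)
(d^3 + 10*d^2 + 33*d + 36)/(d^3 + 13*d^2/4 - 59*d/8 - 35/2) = 8*(d^2 + 6*d + 9)/(8*d^2 - 6*d - 35)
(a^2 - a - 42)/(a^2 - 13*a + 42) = (a + 6)/(a - 6)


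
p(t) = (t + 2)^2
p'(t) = 2*t + 4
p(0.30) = 5.29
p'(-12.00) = -20.00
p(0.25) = 5.06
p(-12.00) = 100.00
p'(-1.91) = 0.18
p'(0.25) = 4.50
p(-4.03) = 4.12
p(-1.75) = 0.06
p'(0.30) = 4.60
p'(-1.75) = 0.50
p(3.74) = 32.95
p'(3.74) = 11.48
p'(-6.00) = -8.00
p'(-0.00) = 4.00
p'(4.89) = 13.78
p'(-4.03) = -4.06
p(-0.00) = 4.00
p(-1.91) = 0.01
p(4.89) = 47.47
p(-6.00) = 16.00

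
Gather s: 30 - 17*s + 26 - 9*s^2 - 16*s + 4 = -9*s^2 - 33*s + 60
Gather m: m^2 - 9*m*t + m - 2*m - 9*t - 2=m^2 + m*(-9*t - 1) - 9*t - 2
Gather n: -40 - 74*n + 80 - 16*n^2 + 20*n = -16*n^2 - 54*n + 40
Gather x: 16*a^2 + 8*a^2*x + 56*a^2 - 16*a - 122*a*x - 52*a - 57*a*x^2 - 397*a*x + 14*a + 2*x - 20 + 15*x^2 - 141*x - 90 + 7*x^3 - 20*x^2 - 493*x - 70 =72*a^2 - 54*a + 7*x^3 + x^2*(-57*a - 5) + x*(8*a^2 - 519*a - 632) - 180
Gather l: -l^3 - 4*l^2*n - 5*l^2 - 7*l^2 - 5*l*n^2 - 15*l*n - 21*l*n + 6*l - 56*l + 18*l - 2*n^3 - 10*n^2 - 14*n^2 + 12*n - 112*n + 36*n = -l^3 + l^2*(-4*n - 12) + l*(-5*n^2 - 36*n - 32) - 2*n^3 - 24*n^2 - 64*n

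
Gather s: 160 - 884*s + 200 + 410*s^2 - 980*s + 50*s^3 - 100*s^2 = 50*s^3 + 310*s^2 - 1864*s + 360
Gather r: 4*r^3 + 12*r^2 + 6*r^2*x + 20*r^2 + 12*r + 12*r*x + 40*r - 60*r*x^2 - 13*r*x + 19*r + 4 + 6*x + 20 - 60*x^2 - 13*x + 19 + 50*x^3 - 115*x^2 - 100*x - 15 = 4*r^3 + r^2*(6*x + 32) + r*(-60*x^2 - x + 71) + 50*x^3 - 175*x^2 - 107*x + 28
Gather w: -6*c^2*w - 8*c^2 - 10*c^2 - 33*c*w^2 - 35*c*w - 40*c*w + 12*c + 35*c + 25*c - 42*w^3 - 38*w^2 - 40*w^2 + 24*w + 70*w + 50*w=-18*c^2 + 72*c - 42*w^3 + w^2*(-33*c - 78) + w*(-6*c^2 - 75*c + 144)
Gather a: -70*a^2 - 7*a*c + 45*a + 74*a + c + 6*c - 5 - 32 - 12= -70*a^2 + a*(119 - 7*c) + 7*c - 49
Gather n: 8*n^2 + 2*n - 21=8*n^2 + 2*n - 21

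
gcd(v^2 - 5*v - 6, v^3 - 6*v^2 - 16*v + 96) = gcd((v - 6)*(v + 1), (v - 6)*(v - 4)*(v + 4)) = v - 6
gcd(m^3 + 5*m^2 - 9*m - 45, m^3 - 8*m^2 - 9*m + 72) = m^2 - 9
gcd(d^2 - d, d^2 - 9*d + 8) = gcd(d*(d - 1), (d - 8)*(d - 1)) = d - 1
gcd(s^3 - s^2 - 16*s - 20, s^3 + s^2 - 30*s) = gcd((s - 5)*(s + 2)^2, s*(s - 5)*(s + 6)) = s - 5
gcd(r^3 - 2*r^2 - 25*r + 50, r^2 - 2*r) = r - 2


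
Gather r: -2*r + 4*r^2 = 4*r^2 - 2*r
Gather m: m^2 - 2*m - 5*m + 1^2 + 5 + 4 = m^2 - 7*m + 10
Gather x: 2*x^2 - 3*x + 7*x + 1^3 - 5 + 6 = 2*x^2 + 4*x + 2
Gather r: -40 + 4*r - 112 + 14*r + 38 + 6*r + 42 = 24*r - 72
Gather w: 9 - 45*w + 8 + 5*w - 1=16 - 40*w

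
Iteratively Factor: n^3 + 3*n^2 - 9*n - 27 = (n + 3)*(n^2 - 9) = (n - 3)*(n + 3)*(n + 3)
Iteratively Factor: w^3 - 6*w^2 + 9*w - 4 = (w - 1)*(w^2 - 5*w + 4) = (w - 4)*(w - 1)*(w - 1)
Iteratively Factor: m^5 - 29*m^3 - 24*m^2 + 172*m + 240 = (m + 2)*(m^4 - 2*m^3 - 25*m^2 + 26*m + 120) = (m - 3)*(m + 2)*(m^3 + m^2 - 22*m - 40) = (m - 5)*(m - 3)*(m + 2)*(m^2 + 6*m + 8) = (m - 5)*(m - 3)*(m + 2)*(m + 4)*(m + 2)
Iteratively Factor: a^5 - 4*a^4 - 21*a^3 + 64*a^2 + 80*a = (a + 1)*(a^4 - 5*a^3 - 16*a^2 + 80*a) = (a + 1)*(a + 4)*(a^3 - 9*a^2 + 20*a) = (a - 5)*(a + 1)*(a + 4)*(a^2 - 4*a) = (a - 5)*(a - 4)*(a + 1)*(a + 4)*(a)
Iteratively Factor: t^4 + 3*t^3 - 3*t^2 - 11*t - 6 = (t + 1)*(t^3 + 2*t^2 - 5*t - 6) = (t + 1)*(t + 3)*(t^2 - t - 2) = (t - 2)*(t + 1)*(t + 3)*(t + 1)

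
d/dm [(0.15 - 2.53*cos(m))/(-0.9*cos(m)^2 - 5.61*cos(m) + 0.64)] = (2.277*cos(m)^2 - 0.27*cos(m) + 0.7777)*sin(m)/(0.81*cos(m)^4 + 10.098*cos(m)^3 + 30.3201*cos(m)^2 - 7.1808*cos(m) + 0.4096)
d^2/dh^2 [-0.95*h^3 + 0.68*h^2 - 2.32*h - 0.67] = 1.36 - 5.7*h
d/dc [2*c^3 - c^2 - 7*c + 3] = 6*c^2 - 2*c - 7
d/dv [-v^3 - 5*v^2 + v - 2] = -3*v^2 - 10*v + 1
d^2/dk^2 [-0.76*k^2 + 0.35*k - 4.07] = -1.52000000000000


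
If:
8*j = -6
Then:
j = -3/4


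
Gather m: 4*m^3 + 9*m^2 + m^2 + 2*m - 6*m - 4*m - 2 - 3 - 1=4*m^3 + 10*m^2 - 8*m - 6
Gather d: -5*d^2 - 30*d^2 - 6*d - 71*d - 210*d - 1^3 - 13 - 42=-35*d^2 - 287*d - 56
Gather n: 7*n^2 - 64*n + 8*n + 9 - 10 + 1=7*n^2 - 56*n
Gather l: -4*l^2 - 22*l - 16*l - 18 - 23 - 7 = -4*l^2 - 38*l - 48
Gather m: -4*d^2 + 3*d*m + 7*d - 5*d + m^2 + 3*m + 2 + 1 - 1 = -4*d^2 + 2*d + m^2 + m*(3*d + 3) + 2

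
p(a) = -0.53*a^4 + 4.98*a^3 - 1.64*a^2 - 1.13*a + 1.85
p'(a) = -2.12*a^3 + 14.94*a^2 - 3.28*a - 1.13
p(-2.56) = -112.32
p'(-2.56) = 140.75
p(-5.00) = -987.25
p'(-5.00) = 653.77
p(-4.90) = -923.42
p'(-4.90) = 623.07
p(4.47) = 197.22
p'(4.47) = 93.38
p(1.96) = 23.01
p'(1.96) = 33.87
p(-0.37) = 1.78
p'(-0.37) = 2.24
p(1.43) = 9.23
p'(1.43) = 18.53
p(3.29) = 95.63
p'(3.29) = 74.29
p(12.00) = -2632.51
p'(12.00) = -1552.49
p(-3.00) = -186.91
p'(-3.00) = 200.41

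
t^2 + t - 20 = (t - 4)*(t + 5)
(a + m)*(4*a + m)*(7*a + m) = 28*a^3 + 39*a^2*m + 12*a*m^2 + m^3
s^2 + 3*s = s*(s + 3)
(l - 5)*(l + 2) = l^2 - 3*l - 10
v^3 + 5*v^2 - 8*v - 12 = (v - 2)*(v + 1)*(v + 6)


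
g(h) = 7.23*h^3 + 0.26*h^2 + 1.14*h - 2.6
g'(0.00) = 1.14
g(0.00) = -2.60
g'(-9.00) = 1753.35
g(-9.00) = -5262.47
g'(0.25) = 2.63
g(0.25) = -2.19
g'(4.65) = 472.55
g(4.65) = 735.26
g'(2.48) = 135.83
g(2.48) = 112.11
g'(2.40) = 127.32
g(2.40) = 101.58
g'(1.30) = 38.47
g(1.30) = 15.21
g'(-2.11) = 96.61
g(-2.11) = -71.77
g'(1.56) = 54.74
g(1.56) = 27.26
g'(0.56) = 8.23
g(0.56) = -0.61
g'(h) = 21.69*h^2 + 0.52*h + 1.14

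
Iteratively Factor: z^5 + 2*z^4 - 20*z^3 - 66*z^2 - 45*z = (z - 5)*(z^4 + 7*z^3 + 15*z^2 + 9*z) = (z - 5)*(z + 3)*(z^3 + 4*z^2 + 3*z) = (z - 5)*(z + 1)*(z + 3)*(z^2 + 3*z) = (z - 5)*(z + 1)*(z + 3)^2*(z)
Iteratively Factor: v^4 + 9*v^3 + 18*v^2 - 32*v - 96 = (v + 3)*(v^3 + 6*v^2 - 32) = (v - 2)*(v + 3)*(v^2 + 8*v + 16) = (v - 2)*(v + 3)*(v + 4)*(v + 4)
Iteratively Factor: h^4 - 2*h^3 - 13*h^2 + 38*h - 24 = (h - 1)*(h^3 - h^2 - 14*h + 24) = (h - 1)*(h + 4)*(h^2 - 5*h + 6) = (h - 3)*(h - 1)*(h + 4)*(h - 2)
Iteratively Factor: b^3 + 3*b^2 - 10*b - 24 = (b + 4)*(b^2 - b - 6) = (b - 3)*(b + 4)*(b + 2)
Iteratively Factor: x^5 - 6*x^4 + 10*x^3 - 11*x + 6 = (x - 1)*(x^4 - 5*x^3 + 5*x^2 + 5*x - 6) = (x - 1)*(x + 1)*(x^3 - 6*x^2 + 11*x - 6) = (x - 3)*(x - 1)*(x + 1)*(x^2 - 3*x + 2) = (x - 3)*(x - 2)*(x - 1)*(x + 1)*(x - 1)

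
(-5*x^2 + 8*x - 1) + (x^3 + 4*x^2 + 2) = x^3 - x^2 + 8*x + 1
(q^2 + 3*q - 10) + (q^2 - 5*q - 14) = 2*q^2 - 2*q - 24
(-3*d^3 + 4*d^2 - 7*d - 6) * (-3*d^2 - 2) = 9*d^5 - 12*d^4 + 27*d^3 + 10*d^2 + 14*d + 12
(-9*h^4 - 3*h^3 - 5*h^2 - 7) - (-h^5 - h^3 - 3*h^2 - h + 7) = h^5 - 9*h^4 - 2*h^3 - 2*h^2 + h - 14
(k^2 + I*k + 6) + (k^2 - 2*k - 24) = 2*k^2 - 2*k + I*k - 18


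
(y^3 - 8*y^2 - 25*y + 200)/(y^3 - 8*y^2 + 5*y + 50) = (y^2 - 3*y - 40)/(y^2 - 3*y - 10)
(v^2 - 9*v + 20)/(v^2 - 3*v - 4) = (v - 5)/(v + 1)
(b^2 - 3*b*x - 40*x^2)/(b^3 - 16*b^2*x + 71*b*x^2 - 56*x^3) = (b + 5*x)/(b^2 - 8*b*x + 7*x^2)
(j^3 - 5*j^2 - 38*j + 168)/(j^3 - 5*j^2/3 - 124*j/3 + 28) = 3*(j - 4)/(3*j - 2)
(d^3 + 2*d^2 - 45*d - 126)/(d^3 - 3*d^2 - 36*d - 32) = (-d^3 - 2*d^2 + 45*d + 126)/(-d^3 + 3*d^2 + 36*d + 32)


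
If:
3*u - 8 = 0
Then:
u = 8/3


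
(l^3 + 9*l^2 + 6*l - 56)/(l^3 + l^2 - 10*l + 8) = (l + 7)/(l - 1)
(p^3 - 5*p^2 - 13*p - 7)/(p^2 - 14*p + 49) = (p^2 + 2*p + 1)/(p - 7)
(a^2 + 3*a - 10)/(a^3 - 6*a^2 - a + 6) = (a^2 + 3*a - 10)/(a^3 - 6*a^2 - a + 6)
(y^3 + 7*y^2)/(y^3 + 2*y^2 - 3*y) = y*(y + 7)/(y^2 + 2*y - 3)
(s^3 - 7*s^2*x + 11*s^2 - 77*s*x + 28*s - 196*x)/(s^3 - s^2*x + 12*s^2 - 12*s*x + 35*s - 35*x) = (-s^2 + 7*s*x - 4*s + 28*x)/(-s^2 + s*x - 5*s + 5*x)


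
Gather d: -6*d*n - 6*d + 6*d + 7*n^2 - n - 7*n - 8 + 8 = -6*d*n + 7*n^2 - 8*n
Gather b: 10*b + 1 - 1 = 10*b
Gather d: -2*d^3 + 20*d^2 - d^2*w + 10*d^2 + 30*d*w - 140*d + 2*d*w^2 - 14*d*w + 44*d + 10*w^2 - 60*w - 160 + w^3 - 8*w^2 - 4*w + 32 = -2*d^3 + d^2*(30 - w) + d*(2*w^2 + 16*w - 96) + w^3 + 2*w^2 - 64*w - 128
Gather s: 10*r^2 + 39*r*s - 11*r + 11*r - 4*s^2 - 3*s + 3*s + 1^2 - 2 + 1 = 10*r^2 + 39*r*s - 4*s^2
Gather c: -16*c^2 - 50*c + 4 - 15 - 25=-16*c^2 - 50*c - 36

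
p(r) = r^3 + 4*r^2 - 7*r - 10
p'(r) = 3*r^2 + 8*r - 7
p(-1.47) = 5.76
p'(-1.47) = -12.28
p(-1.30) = 3.66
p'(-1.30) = -12.33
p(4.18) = 103.66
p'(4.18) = 78.86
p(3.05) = 34.23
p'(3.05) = 45.31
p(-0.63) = -4.25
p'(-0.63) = -10.85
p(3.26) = 44.34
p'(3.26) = 50.96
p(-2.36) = 15.65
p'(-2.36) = -9.17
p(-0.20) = -8.45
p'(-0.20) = -8.48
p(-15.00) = -2380.00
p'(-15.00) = 548.00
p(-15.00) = -2380.00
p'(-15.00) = 548.00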